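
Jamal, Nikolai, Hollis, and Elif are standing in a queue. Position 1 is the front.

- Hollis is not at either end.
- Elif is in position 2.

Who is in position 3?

With clues 1–2, Elif, Jamal, and Nikolai are ruled out for position 3.
So position 3 is Hollis.

Hollis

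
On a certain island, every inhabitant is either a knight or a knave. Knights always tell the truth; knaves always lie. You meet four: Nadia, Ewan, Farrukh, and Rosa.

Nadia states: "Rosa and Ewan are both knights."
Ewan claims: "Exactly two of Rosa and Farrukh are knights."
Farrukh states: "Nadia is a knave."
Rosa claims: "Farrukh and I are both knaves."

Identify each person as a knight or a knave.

Nadia: knave, Ewan: knave, Farrukh: knight, Rosa: knave

Consider Nadia. Suppose Nadia is a knight.
Then no assignment of the remaining roles makes every statement match its speaker's type — contradiction.
So Nadia is a knave.
With that fixed, Farrukh's statement is true, so Farrukh is a knight.
With that fixed, Rosa's statement is false, so Rosa is a knave.
With that fixed, Ewan's statement is false, so Ewan is a knave.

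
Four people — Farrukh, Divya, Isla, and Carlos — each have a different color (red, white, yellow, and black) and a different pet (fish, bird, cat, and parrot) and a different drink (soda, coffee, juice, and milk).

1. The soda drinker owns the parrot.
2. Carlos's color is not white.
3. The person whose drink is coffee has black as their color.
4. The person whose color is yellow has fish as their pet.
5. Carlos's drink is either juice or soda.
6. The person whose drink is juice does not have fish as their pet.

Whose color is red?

With clues 1–6, Divya, Farrukh, and Isla are impossible for the one with color red.
That leaves Carlos.

Carlos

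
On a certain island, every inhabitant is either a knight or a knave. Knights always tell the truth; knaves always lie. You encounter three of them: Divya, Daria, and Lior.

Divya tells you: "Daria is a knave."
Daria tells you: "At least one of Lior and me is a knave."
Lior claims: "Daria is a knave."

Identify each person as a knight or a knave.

Consider Divya. Suppose Divya is a knight.
Then no assignment of the remaining roles makes every statement match its speaker's type — contradiction.
So Divya is a knave.
Consider Daria. Suppose Daria is a knave.
Then Divya's statement comes out true, contradicting Divya being a knave.
So Daria is a knight.
With that fixed, Lior's statement is false, so Lior is a knave.

Divya: knave, Daria: knight, Lior: knave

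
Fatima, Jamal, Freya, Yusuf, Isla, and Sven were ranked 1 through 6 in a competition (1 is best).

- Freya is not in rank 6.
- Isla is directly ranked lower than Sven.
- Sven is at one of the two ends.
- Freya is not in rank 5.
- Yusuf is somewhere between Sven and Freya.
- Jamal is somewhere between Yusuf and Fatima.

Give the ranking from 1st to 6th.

From clue 1: Freya is in {1,2,3,4,5}.
From clues 1–3: Sven → rank 1, Isla → rank 2.
From clues 1–4: Freya is in {3,4}.
From clues 1–5: Yusuf → rank 3, Freya → rank 4.
From clues 1–6: Jamal → rank 5, Fatima → rank 6.

Sven, Isla, Yusuf, Freya, Jamal, Fatima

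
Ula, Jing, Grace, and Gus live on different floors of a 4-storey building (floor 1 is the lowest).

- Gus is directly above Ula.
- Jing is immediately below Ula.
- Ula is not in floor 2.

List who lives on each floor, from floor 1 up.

From clue 1: Ula is in {1,2,3}.
From clues 1–2: Ula is in {2,3}.
From clues 1–3: Grace → floor 1, Jing → floor 2, Ula → floor 3, Gus → floor 4.

Grace, Jing, Ula, Gus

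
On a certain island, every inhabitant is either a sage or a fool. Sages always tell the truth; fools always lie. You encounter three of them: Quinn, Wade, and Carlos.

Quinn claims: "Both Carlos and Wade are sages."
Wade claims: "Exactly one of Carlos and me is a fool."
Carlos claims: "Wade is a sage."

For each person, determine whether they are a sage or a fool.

Quinn: fool, Wade: fool, Carlos: fool

Consider Quinn. Suppose Quinn is a sage.
Then no assignment of the remaining roles makes every statement match its speaker's type — contradiction.
So Quinn is a fool.
Consider Wade. Suppose Wade is a sage.
Then no assignment of the remaining roles makes every statement match its speaker's type — contradiction.
So Wade is a fool.
With that fixed, Carlos's statement is false, so Carlos is a fool.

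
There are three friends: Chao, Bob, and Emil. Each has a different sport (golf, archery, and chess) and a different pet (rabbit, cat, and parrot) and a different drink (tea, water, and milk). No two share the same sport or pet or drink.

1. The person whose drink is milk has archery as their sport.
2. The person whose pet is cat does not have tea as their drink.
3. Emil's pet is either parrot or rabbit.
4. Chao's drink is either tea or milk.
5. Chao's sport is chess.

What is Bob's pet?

With clues 1–5, parrot and rabbit are impossible for Bob's pet.
That leaves cat.

cat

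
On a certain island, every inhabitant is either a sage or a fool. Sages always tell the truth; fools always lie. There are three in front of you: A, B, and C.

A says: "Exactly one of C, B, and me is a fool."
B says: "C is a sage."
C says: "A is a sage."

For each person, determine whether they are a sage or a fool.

A: fool, B: fool, C: fool

Consider A. Suppose A is a sage.
Then no assignment of the remaining roles makes every statement match its speaker's type — contradiction.
So A is a fool.
With that fixed, C's statement is false, so C is a fool.
With that fixed, B's statement is false, so B is a fool.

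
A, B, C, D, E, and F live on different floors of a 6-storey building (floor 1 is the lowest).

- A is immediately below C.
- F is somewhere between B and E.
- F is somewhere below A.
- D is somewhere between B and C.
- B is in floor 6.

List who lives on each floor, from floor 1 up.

E, F, A, C, D, B

From clue 1: A is in {1,2,3,4,5}.
From clues 1–2: F is in {2,3,4,5}.
From clues 1–3: F is in {2,3}.
From clues 1–5: E → floor 1, F → floor 2, A → floor 3, C → floor 4, D → floor 5, B → floor 6.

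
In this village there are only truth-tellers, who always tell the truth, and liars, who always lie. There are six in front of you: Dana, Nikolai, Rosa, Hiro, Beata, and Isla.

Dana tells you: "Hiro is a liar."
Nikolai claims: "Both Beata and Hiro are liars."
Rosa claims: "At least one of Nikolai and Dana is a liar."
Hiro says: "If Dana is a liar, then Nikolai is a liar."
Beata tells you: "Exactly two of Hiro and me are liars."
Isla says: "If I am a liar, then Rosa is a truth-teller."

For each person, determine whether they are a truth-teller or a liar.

Consider Dana. Suppose Dana is a truth-teller.
Then no assignment of the remaining roles makes every statement match its speaker's type — contradiction.
So Dana is a liar.
With that fixed, Rosa's statement is true, so Rosa is a truth-teller.
With that fixed, Isla's statement is true, so Isla is a truth-teller.
Consider Nikolai. Suppose Nikolai is a truth-teller.
Then no assignment of the remaining roles makes every statement match its speaker's type — contradiction.
So Nikolai is a liar.
With that fixed, Hiro's statement is true, so Hiro is a truth-teller.
With that fixed, Beata's statement is false, so Beata is a liar.

Dana: liar, Nikolai: liar, Rosa: truth-teller, Hiro: truth-teller, Beata: liar, Isla: truth-teller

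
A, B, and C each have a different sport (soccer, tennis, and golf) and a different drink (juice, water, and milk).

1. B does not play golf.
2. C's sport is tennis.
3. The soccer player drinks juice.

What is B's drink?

With clues 1–3, milk and water are impossible for B's drink.
That leaves juice.

juice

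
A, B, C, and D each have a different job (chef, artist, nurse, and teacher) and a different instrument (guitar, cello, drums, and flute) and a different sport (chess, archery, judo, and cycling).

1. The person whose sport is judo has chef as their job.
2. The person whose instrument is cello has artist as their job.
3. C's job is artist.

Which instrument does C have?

cello

With clues 1–3, drums, flute, and guitar are impossible for C's instrument.
That leaves cello.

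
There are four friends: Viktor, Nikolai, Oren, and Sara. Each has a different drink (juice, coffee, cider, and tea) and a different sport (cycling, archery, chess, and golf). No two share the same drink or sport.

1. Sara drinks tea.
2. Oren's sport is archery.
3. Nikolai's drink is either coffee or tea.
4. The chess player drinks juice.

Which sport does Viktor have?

With clues 1–2, archery is impossible for Viktor's sport.
With clues 1–4, cycling and golf are impossible for Viktor's sport.
That leaves chess.

chess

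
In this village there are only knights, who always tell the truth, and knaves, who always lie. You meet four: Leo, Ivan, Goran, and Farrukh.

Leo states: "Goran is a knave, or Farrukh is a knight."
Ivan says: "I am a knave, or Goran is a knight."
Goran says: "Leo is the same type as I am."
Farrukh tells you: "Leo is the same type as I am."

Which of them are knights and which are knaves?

Leo: knight, Ivan: knight, Goran: knight, Farrukh: knight

Consider Leo. Suppose Leo is a knave.
Then whichever role Goran has, Goran's statement has the wrong truth value — contradiction.
So Leo is a knight.
Consider Ivan. Suppose Ivan is a knave.
Then Ivan's own statement would have to be false, but it can't be — contradiction.
So Ivan is a knight.
Consider Goran. Suppose Goran is a knave.
Then Ivan's statement comes out false, contradicting Ivan being a knight.
So Goran is a knight.
Consider Farrukh. Suppose Farrukh is a knave.
Then Leo's statement comes out false, contradicting Leo being a knight.
So Farrukh is a knight.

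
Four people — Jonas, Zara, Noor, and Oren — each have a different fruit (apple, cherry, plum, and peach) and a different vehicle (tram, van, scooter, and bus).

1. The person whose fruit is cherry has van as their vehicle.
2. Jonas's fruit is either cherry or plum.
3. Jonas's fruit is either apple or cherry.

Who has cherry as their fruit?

Jonas

With clues 1–3, Noor, Oren, and Zara are impossible for the one with fruit cherry.
That leaves Jonas.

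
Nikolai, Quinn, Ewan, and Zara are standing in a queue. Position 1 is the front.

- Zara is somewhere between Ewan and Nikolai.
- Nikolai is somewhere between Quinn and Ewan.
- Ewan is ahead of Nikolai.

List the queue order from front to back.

From clue 1: Zara is in {2,3}.
From clues 1–2: Nikolai is in {2,3}.
From clues 1–3: Ewan → position 1, Zara → position 2, Nikolai → position 3, Quinn → position 4.

Ewan, Zara, Nikolai, Quinn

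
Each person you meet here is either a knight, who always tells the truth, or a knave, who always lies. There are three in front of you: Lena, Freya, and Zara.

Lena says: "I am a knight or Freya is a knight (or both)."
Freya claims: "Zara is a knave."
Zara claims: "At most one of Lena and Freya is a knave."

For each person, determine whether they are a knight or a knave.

Lena: knight, Freya: knave, Zara: knight

Consider Lena. Suppose Lena is a knave.
Then no assignment of the remaining roles makes every statement match its speaker's type — contradiction.
So Lena is a knight.
With that fixed, Zara's statement is true, so Zara is a knight.
With that fixed, Freya's statement is false, so Freya is a knave.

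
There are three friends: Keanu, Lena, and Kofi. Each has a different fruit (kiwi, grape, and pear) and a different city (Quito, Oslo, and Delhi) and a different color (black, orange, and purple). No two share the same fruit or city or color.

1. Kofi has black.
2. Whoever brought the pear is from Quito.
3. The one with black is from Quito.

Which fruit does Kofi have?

With clues 1–3, grape and kiwi are impossible for Kofi's fruit.
That leaves pear.

pear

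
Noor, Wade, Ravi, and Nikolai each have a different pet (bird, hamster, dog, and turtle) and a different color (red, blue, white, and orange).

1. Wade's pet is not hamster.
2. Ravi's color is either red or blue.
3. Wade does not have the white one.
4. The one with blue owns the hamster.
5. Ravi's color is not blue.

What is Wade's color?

With clues 1–3, white is impossible for Wade's color.
With clues 1–4, blue is impossible for Wade's color.
With clues 1–5, red is impossible for Wade's color.
That leaves orange.

orange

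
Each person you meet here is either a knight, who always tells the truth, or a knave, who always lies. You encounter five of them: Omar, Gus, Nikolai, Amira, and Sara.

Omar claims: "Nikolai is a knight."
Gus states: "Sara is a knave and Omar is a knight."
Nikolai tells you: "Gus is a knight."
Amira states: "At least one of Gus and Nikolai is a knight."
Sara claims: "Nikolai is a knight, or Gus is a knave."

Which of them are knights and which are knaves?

Omar: knave, Gus: knave, Nikolai: knave, Amira: knave, Sara: knight

Consider Omar. Suppose Omar is a knight.
Then no assignment of the remaining roles makes every statement match its speaker's type — contradiction.
So Omar is a knave.
With that fixed, Gus's statement is false, so Gus is a knave.
With that fixed, Nikolai's statement is false, so Nikolai is a knave.
With that fixed, Amira's statement is false, so Amira is a knave.
With that fixed, Sara's statement is true, so Sara is a knight.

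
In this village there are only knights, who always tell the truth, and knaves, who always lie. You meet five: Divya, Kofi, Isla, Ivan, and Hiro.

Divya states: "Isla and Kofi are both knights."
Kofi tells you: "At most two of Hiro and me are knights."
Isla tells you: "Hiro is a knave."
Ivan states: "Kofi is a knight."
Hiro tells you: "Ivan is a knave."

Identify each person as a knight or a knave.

Regardless of anyone's role, Kofi's statement is true, so Kofi is a knight.
With that fixed, Ivan's statement is true, so Ivan is a knight.
With that fixed, Hiro's statement is false, so Hiro is a knave.
With that fixed, Isla's statement is true, so Isla is a knight.
With that fixed, Divya's statement is true, so Divya is a knight.

Divya: knight, Kofi: knight, Isla: knight, Ivan: knight, Hiro: knave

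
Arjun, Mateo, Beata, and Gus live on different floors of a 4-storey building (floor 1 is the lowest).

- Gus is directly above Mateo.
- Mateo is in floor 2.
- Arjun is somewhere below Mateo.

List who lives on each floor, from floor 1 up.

From clue 1: Mateo is in {1,2,3}.
From clues 1–2: Mateo → floor 2, Gus → floor 3.
From clues 1–3: Arjun → floor 1, Beata → floor 4.

Arjun, Mateo, Gus, Beata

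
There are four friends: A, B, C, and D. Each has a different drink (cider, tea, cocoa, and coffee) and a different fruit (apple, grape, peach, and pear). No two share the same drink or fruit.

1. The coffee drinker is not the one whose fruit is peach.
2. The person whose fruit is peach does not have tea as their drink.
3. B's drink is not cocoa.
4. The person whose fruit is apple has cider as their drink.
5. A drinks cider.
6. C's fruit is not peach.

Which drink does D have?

With clues 1–5, cider is impossible for D's drink.
With clues 1–6, coffee and tea are impossible for D's drink.
That leaves cocoa.

cocoa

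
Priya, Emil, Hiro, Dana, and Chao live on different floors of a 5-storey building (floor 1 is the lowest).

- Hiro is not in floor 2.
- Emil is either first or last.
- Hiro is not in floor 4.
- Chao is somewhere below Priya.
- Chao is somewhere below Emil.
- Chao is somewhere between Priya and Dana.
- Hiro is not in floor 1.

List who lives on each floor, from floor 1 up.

Dana, Chao, Hiro, Priya, Emil

From clue 1: Hiro is in {1,3,4,5}.
From clues 1–2: Emil is in {1,5}.
From clues 1–5: Emil → floor 5.
From clues 1–6: Priya → floor 4.
From clues 1–7: Dana → floor 1, Chao → floor 2, Hiro → floor 3.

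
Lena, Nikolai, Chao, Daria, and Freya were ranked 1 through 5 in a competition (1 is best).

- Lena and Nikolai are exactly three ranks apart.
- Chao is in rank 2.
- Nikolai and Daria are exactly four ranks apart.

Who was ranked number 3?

With clue 1, Lena and Nikolai are ruled out for rank 3.
With clues 1–2, Chao is ruled out for rank 3.
With clues 1–3, Daria is ruled out for rank 3.
So rank 3 is Freya.

Freya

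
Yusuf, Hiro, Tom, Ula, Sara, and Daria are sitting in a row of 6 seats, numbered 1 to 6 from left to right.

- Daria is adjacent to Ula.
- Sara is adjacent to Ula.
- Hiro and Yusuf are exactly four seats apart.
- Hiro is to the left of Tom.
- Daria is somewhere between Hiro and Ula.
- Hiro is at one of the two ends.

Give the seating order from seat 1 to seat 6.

Hiro, Daria, Ula, Sara, Yusuf, Tom

From clues 1–2: Ula is in {2,3,4,5}.
From clues 1–3: Tom is in {1,6}.
From clues 1–4: Ula → seat 3, Tom → seat 6.
From clues 1–5: Yusuf is in {1,5}.
From clues 1–6: Hiro → seat 1, Daria → seat 2, Sara → seat 4, Yusuf → seat 5.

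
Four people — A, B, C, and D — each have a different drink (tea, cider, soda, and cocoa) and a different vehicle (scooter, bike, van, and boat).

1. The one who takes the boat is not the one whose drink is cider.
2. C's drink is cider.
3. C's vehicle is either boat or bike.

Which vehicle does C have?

With clues 1–2, boat is impossible for C's vehicle.
With clues 1–3, scooter and van are impossible for C's vehicle.
That leaves bike.

bike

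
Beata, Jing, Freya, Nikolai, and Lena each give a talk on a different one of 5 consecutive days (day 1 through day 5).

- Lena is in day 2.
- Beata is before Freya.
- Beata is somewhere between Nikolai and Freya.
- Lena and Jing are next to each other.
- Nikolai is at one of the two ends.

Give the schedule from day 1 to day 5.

Nikolai, Lena, Jing, Beata, Freya

From clue 1: Lena → day 2.
From clues 1–2: Beata is in {1,3,4}.
From clues 1–3: Beata is in {3,4}.
From clues 1–4: Beata → day 4, Freya → day 5.
From clues 1–5: Nikolai → day 1, Jing → day 3.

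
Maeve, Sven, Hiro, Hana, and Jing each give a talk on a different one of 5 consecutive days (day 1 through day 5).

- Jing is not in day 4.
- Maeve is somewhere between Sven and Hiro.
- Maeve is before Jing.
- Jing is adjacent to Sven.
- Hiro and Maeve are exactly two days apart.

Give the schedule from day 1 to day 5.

Hiro, Hana, Maeve, Sven, Jing

From clue 1: Jing is in {1,2,3,5}.
From clues 1–2: Maeve is in {2,3,4}.
From clues 1–3: Maeve is in {2,3}.
From clues 1–4: Sven → day 4.
From clues 1–5: Hiro → day 1, Hana → day 2, Maeve → day 3, Jing → day 5.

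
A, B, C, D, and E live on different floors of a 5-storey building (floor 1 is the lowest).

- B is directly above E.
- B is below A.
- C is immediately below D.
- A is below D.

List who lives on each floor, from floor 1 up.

E, B, A, C, D

From clue 1: B is in {2,3,4,5}.
From clues 1–2: A is in {3,4,5}.
From clues 1–3: A is in {3,5}.
From clues 1–4: E → floor 1, B → floor 2, A → floor 3, C → floor 4, D → floor 5.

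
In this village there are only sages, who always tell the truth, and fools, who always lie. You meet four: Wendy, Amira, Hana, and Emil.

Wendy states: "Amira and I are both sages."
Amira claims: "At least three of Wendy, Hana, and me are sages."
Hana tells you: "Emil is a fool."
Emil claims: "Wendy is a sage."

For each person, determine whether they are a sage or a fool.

Consider Wendy. Suppose Wendy is a sage.
Then no assignment of the remaining roles makes every statement match its speaker's type — contradiction.
So Wendy is a fool.
With that fixed, Amira's statement is false, so Amira is a fool.
With that fixed, Emil's statement is false, so Emil is a fool.
With that fixed, Hana's statement is true, so Hana is a sage.

Wendy: fool, Amira: fool, Hana: sage, Emil: fool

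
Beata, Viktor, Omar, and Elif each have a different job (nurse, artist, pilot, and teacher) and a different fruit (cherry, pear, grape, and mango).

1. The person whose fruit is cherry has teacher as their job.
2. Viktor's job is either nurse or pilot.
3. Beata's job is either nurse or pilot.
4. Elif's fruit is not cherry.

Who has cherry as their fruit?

With clues 1–2, Viktor is impossible for the one with fruit cherry.
With clues 1–3, Beata is impossible for the one with fruit cherry.
With clues 1–4, Elif is impossible for the one with fruit cherry.
That leaves Omar.

Omar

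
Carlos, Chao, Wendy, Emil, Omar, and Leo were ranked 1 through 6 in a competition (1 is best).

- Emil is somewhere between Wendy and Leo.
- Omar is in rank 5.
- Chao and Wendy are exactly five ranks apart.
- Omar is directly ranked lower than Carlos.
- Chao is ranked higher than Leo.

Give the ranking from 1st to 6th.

Chao, Leo, Emil, Carlos, Omar, Wendy

From clue 1: Emil is in {2,3,4,5}.
From clues 1–2: Omar → rank 5.
From clues 1–3: Chao is in {1,6}.
From clues 1–4: Carlos → rank 4.
From clues 1–5: Chao → rank 1, Leo → rank 2, Emil → rank 3, Wendy → rank 6.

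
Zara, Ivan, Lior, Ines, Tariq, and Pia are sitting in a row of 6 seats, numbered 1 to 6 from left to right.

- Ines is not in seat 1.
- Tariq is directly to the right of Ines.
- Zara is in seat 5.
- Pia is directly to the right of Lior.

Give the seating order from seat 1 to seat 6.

From clue 1: Ines is in {2,3,4,5,6}.
From clues 1–2: Ines is in {2,3,4,5}.
From clues 1–3: Zara → seat 5.
From clues 1–4: Lior → seat 1, Pia → seat 2, Ines → seat 3, Tariq → seat 4, Ivan → seat 6.

Lior, Pia, Ines, Tariq, Zara, Ivan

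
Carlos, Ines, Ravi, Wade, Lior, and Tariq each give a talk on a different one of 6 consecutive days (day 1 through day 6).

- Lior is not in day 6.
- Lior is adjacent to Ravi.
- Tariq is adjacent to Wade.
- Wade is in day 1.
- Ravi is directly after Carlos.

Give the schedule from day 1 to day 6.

From clue 1: Lior is in {1,2,3,4,5}.
From clues 1–4: Wade → day 1, Tariq → day 2.
From clues 1–5: Carlos → day 3, Ravi → day 4, Lior → day 5, Ines → day 6.

Wade, Tariq, Carlos, Ravi, Lior, Ines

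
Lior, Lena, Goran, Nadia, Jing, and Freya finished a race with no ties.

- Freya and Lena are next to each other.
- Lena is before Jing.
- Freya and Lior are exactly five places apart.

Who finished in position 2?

Lena

With clues 1–2, Jing is ruled out for place 2.
With clues 1–3, Freya, Goran, Lior, and Nadia are ruled out for place 2.
So place 2 is Lena.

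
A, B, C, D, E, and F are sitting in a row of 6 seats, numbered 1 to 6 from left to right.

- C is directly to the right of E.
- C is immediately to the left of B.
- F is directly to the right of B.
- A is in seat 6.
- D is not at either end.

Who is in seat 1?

E

With clue 1, C is ruled out for seat 1.
With clues 1–2, B is ruled out for seat 1.
With clues 1–3, F is ruled out for seat 1.
With clues 1–4, A is ruled out for seat 1.
With clues 1–5, D is ruled out for seat 1.
So seat 1 is E.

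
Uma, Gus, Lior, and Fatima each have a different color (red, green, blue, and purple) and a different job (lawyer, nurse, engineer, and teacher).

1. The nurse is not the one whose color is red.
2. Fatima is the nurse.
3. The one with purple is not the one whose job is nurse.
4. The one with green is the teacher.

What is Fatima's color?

With clues 1–2, red is impossible for Fatima's color.
With clues 1–3, purple is impossible for Fatima's color.
With clues 1–4, green is impossible for Fatima's color.
That leaves blue.

blue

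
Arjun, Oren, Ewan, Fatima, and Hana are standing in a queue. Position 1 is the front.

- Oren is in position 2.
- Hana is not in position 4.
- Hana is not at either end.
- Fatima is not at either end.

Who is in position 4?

With clue 1, Oren is ruled out for position 4.
With clues 1–2, Hana is ruled out for position 4.
With clues 1–4, Arjun and Ewan are ruled out for position 4.
So position 4 is Fatima.

Fatima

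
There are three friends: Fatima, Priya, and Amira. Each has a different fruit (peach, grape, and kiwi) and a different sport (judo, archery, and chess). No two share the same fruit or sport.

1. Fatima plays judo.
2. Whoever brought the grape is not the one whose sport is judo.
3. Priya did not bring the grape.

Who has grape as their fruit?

Amira

With clues 1–2, Fatima is impossible for the one with fruit grape.
With clues 1–3, Priya is impossible for the one with fruit grape.
That leaves Amira.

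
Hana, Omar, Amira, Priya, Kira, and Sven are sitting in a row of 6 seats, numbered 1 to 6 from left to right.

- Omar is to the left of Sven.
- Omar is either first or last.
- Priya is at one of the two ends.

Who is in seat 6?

Priya

With clue 1, Omar is ruled out for seat 6.
With clues 1–3, Amira, Hana, Kira, and Sven are ruled out for seat 6.
So seat 6 is Priya.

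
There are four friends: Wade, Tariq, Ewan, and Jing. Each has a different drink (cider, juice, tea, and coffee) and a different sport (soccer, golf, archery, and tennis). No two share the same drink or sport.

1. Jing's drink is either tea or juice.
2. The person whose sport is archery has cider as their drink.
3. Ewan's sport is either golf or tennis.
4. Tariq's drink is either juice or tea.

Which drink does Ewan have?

With clues 1–3, cider is impossible for Ewan's drink.
With clues 1–4, juice and tea are impossible for Ewan's drink.
That leaves coffee.

coffee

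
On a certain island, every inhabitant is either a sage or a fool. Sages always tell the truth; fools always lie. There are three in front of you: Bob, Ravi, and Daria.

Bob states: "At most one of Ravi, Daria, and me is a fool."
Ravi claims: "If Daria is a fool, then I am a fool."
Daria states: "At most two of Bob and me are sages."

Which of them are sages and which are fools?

Bob: sage, Ravi: sage, Daria: sage

Regardless of anyone's role, Daria's statement is true, so Daria is a sage.
With that fixed, Ravi's statement is true, so Ravi is a sage.
With that fixed, Bob's statement is true, so Bob is a sage.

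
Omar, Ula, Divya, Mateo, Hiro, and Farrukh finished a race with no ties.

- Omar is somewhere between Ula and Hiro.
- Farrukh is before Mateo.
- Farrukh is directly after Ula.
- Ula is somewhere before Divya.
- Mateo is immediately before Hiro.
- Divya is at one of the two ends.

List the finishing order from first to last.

From clue 1: Omar is in {2,3,4,5}.
From clues 1–4: Ula is in {1,3}.
From clues 1–5: Ula → place 1, Farrukh → place 2.
From clues 1–6: Omar → place 3, Mateo → place 4, Hiro → place 5, Divya → place 6.

Ula, Farrukh, Omar, Mateo, Hiro, Divya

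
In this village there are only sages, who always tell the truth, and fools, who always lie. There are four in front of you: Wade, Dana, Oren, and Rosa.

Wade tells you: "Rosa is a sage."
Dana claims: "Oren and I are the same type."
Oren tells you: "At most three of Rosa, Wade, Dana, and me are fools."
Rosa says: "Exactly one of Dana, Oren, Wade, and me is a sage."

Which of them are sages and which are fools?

Wade: fool, Dana: sage, Oren: sage, Rosa: fool

Consider Wade. Suppose Wade is a sage.
Then no assignment of the remaining roles makes every statement match its speaker's type — contradiction.
So Wade is a fool.
Consider Dana. Suppose Dana is a fool.
Then no assignment of the remaining roles makes every statement match its speaker's type — contradiction.
So Dana is a sage.
With that fixed, Oren's statement is true, so Oren is a sage.
With that fixed, Rosa's statement is false, so Rosa is a fool.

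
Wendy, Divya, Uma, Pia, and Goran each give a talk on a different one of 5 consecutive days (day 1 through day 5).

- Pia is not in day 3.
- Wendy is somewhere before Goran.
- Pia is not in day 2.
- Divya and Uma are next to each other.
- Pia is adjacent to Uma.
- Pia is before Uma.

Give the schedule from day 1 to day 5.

From clue 1: Pia is in {1,2,4,5}.
From clues 1–2: Wendy is in {1,2,3,4}.
From clues 1–3: Pia is in {1,4,5}.
From clues 1–5: Wendy is in {1,4}.
From clues 1–6: Pia → day 1, Uma → day 2, Divya → day 3, Wendy → day 4, Goran → day 5.

Pia, Uma, Divya, Wendy, Goran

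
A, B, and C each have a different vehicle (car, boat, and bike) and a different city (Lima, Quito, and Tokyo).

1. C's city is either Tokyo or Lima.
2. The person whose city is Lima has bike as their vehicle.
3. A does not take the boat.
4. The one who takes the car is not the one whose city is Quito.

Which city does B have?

Quito

With clues 1–4, Lima and Tokyo are impossible for B's city.
That leaves Quito.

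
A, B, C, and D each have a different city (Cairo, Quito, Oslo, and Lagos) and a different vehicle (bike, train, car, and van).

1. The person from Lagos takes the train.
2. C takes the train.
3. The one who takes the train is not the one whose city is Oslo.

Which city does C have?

Lagos

With clues 1–2, Cairo, Oslo, and Quito are impossible for C's city.
That leaves Lagos.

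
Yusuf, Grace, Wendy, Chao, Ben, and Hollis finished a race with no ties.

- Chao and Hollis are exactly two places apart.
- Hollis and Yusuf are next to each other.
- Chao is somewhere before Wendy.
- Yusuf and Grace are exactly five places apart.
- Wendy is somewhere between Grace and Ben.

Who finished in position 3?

Ben

With clues 1–4, Grace, Hollis, Wendy, and Yusuf are ruled out for place 3.
With clues 1–5, Chao is ruled out for place 3.
So place 3 is Ben.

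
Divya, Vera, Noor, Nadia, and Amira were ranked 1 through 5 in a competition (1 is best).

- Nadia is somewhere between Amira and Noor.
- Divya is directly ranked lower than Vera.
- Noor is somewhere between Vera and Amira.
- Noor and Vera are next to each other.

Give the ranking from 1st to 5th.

Amira, Nadia, Noor, Vera, Divya

From clue 1: Nadia is in {2,3,4}.
From clues 1–2: Nadia is in {2,4}.
From clues 1–3: Noor → rank 3.
From clues 1–4: Amira → rank 1, Nadia → rank 2, Vera → rank 4, Divya → rank 5.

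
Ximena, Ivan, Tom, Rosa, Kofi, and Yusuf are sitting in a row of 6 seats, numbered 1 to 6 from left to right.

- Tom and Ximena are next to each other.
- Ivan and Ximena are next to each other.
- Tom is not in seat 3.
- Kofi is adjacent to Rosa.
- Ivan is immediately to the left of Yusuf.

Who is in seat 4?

Yusuf

With clues 1–5, Ivan, Kofi, Rosa, Tom, and Ximena are ruled out for seat 4.
So seat 4 is Yusuf.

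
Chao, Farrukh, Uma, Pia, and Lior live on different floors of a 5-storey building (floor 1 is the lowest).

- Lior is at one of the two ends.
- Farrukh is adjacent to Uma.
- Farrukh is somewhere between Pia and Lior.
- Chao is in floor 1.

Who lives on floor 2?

With clue 1, Lior is ruled out for floor 2.
With clues 1–4, Chao, Farrukh, and Uma are ruled out for floor 2.
So floor 2 is Pia.

Pia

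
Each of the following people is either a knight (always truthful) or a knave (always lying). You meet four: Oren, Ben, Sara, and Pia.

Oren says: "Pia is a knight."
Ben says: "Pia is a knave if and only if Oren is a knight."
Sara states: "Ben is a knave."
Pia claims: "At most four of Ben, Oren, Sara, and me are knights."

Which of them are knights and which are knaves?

Regardless of anyone's role, Pia's statement is true, so Pia is a knight.
With that fixed, Oren's statement is true, so Oren is a knight.
With that fixed, Ben's statement is false, so Ben is a knave.
With that fixed, Sara's statement is true, so Sara is a knight.

Oren: knight, Ben: knave, Sara: knight, Pia: knight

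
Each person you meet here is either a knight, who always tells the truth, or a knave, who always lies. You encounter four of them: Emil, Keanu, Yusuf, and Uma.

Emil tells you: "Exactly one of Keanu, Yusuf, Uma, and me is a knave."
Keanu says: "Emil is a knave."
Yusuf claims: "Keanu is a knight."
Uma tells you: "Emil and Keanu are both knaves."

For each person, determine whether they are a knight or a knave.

Consider Emil. Suppose Emil is a knight.
Then no assignment of the remaining roles makes every statement match its speaker's type — contradiction.
So Emil is a knave.
With that fixed, Keanu's statement is true, so Keanu is a knight.
With that fixed, Yusuf's statement is true, so Yusuf is a knight.
With that fixed, Uma's statement is false, so Uma is a knave.

Emil: knave, Keanu: knight, Yusuf: knight, Uma: knave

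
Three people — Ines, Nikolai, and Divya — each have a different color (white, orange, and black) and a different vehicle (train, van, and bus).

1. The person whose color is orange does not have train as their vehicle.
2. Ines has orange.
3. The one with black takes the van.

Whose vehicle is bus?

Ines

With clues 1–3, Divya and Nikolai are impossible for the one with vehicle bus.
That leaves Ines.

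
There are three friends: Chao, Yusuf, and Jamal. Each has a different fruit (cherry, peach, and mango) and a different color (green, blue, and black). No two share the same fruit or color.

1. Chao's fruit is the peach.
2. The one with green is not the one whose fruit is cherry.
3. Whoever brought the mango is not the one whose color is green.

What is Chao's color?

With clues 1–3, black and blue are impossible for Chao's color.
That leaves green.

green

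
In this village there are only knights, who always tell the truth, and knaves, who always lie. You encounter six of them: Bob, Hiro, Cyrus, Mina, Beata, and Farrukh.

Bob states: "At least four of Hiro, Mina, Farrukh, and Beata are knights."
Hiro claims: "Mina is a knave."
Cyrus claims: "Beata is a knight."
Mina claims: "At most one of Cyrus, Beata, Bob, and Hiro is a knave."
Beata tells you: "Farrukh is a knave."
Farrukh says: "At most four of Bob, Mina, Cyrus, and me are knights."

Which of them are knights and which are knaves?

Bob: knave, Hiro: knight, Cyrus: knave, Mina: knave, Beata: knave, Farrukh: knight

Regardless of anyone's role, Farrukh's statement is true, so Farrukh is a knight.
With that fixed, Beata's statement is false, so Beata is a knave.
With that fixed, Bob's statement is false, so Bob is a knave.
With that fixed, Cyrus's statement is false, so Cyrus is a knave.
With that fixed, Mina's statement is false, so Mina is a knave.
With that fixed, Hiro's statement is true, so Hiro is a knight.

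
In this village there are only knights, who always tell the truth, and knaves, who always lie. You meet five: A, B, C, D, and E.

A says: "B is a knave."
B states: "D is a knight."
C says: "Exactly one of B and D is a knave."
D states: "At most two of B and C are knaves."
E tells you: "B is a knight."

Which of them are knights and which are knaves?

Regardless of anyone's role, D's statement is true, so D is a knight.
With that fixed, B's statement is true, so B is a knight.
With that fixed, C's statement is false, so C is a knave.
With that fixed, E's statement is true, so E is a knight.
With that fixed, A's statement is false, so A is a knave.

A: knave, B: knight, C: knave, D: knight, E: knight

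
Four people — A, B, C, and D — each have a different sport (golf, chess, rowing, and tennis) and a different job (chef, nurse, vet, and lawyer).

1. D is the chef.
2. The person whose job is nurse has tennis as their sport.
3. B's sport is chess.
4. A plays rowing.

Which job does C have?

Clue 1 rules out chef for C's job.
With clues 1–4, lawyer and vet are impossible for C's job.
That leaves nurse.

nurse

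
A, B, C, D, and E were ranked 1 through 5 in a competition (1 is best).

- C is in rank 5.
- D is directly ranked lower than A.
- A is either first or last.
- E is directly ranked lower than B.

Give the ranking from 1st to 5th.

From clue 1: C → rank 5.
From clues 1–2: A is in {1,2,3}.
From clues 1–3: A → rank 1, D → rank 2.
From clues 1–4: B → rank 3, E → rank 4.

A, D, B, E, C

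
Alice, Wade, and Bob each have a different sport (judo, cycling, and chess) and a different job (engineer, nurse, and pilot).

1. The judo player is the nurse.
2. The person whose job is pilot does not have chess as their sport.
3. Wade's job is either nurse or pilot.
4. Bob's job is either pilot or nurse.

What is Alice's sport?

With clues 1–4, cycling and judo are impossible for Alice's sport.
That leaves chess.

chess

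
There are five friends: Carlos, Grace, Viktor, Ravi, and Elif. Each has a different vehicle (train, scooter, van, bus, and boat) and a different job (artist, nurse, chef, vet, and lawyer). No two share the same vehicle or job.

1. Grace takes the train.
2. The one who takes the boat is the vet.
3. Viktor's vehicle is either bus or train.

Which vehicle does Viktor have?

Clue 1 rules out train for Viktor's vehicle.
With clues 1–3, boat, scooter, and van are impossible for Viktor's vehicle.
That leaves bus.

bus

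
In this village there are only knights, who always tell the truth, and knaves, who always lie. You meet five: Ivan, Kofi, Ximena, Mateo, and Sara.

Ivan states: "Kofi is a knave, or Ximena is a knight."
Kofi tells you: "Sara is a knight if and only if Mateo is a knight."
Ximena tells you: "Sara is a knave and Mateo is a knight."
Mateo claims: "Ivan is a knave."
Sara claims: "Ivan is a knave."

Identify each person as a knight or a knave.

Consider Ivan. Suppose Ivan is a knight.
Then no assignment of the remaining roles makes every statement match its speaker's type — contradiction.
So Ivan is a knave.
With that fixed, Mateo's statement is true, so Mateo is a knight.
With that fixed, Sara's statement is true, so Sara is a knight.
With that fixed, Kofi's statement is true, so Kofi is a knight.
With that fixed, Ximena's statement is false, so Ximena is a knave.

Ivan: knave, Kofi: knight, Ximena: knave, Mateo: knight, Sara: knight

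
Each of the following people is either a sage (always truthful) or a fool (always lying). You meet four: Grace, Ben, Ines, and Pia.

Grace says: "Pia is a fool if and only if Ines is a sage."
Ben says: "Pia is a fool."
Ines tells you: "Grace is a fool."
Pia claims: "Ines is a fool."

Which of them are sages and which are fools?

Grace: sage, Ben: fool, Ines: fool, Pia: sage

Consider Grace. Suppose Grace is a fool.
Then no assignment of the remaining roles makes every statement match its speaker's type — contradiction.
So Grace is a sage.
With that fixed, Ines's statement is false, so Ines is a fool.
With that fixed, Pia's statement is true, so Pia is a sage.
With that fixed, Ben's statement is false, so Ben is a fool.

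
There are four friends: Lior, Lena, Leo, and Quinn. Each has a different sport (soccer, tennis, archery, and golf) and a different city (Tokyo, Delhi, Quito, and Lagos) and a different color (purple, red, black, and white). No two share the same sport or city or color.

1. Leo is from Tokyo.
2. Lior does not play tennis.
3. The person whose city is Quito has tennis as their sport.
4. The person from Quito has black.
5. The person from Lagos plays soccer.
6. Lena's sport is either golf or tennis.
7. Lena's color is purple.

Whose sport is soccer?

Lior

With clues 1–5, Leo is impossible for the one with sport soccer.
With clues 1–6, Lena is impossible for the one with sport soccer.
With clues 1–7, Quinn is impossible for the one with sport soccer.
That leaves Lior.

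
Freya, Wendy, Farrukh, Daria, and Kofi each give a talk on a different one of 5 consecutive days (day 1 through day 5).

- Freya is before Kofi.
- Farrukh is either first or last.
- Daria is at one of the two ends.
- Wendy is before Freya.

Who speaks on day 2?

With clues 1–2, Farrukh is ruled out for day 2.
With clues 1–3, Daria and Kofi are ruled out for day 2.
With clues 1–4, Freya is ruled out for day 2.
So day 2 is Wendy.

Wendy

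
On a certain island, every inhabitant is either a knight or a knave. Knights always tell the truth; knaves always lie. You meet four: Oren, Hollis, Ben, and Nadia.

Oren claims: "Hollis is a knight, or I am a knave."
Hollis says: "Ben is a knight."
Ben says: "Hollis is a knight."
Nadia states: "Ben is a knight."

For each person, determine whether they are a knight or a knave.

Oren: knight, Hollis: knight, Ben: knight, Nadia: knight

Consider Oren. Suppose Oren is a knave.
Then Oren's own statement would have to be false, but it can't be — contradiction.
So Oren is a knight.
Consider Hollis. Suppose Hollis is a knave.
Then Oren's statement comes out false, contradicting Oren being a knight.
So Hollis is a knight.
With that fixed, Ben's statement is true, so Ben is a knight.
With that fixed, Nadia's statement is true, so Nadia is a knight.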